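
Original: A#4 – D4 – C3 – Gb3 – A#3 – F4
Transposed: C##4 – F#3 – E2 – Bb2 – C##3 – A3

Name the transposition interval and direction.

down a minor sixth

Take the first pair: A#4 → C##4. A to C spans 6 letter names, so the interval is some kind of sixth.
C##4 to A#4 is 8 semitones, which makes it a minor sixth; the second version is lower, so the direction is down.
Checking another pair — F4 → A3 — gives the same interval.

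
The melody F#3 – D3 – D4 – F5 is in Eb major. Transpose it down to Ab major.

From Eb down to Ab is a perfect fifth; apply that to each pitch.
F#3 gives B2
D3 gives G2
D4 gives G3
F5 gives Bb4

B2 G2 G3 Bb4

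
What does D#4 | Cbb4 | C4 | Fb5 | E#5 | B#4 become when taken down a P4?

A#3 Gbb3 G3 Cb5 B#4 F##4

D#4: a fourth down reaches A, and 5 semitones makes it A#3.
Cbb4 down a perfect fourth is Gbb3.
A perfect fourth down from C4 gives G3.
A perfect fourth down from Fb5 gives Cb5.
E#5 down a perfect fourth is B#4.
B#4: a fourth down reaches F, and 5 semitones makes it F##4.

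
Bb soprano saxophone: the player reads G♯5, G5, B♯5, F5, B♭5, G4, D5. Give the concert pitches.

F#5 F5 A#5 Eb5 Ab5 F4 C5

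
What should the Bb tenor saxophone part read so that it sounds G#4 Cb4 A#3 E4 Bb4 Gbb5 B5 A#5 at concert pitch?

A#5 Db5 B#4 F#5 C6 Abb6 C#7 B#6

The Bb tenor saxophone sounds a major ninth below written, so the written part must be a major ninth above concert — transpose each note up.
G#4 becomes A#5
Cb4 becomes Db5
A#3 becomes B#4
E4 becomes F#5
Bb4 becomes C6
Gbb5 becomes Abb6
B5 becomes C#7
A#5 becomes B#6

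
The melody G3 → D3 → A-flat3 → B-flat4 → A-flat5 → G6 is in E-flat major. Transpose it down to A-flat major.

C3 G2 Db3 Eb4 Db5 C6

From E-flat down to A-flat is a perfect fifth; apply that to each pitch.
G3 gives C3
D3 gives G2
Ab3 gives Db3
Bb4 gives Eb4
Ab5 gives Db5
G6 gives C6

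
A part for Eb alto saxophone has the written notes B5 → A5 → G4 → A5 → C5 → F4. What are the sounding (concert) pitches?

D5 C5 Bb3 C5 Eb4 Ab3

The Eb alto saxophone sounds a major sixth below written, so transpose each written note down a major sixth.
B5 -> D5
A5 -> C5
G4 -> Bb3
A5 -> C5
C5 -> Eb4
F4 -> Ab3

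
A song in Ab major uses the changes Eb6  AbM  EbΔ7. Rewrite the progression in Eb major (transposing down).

Ab major down to Eb major is a perfect fourth; each chord root moves by that interval while the quality stays the same.
Eb6: root Eb down a perfect fourth → Bb, giving Bb6.
AbM: root Ab down a perfect fourth → Eb, giving EbM.
EbΔ7: root Eb down a perfect fourth → Bb, giving BbΔ7.

Bb6 EbM BbΔ7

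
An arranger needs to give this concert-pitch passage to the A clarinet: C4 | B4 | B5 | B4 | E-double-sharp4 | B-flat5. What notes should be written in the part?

Eb4 D5 D6 D5 G##4 Db6

The A clarinet sounds a minor third below written, so the written part must be a minor third above concert — transpose each note up.
C4 to Eb4
B4 to D5
B5 to D6
B4 to D5
E##4 to G##4
Bb5 to Db6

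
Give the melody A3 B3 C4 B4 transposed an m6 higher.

F4 G4 Ab4 G5

A3 becomes F4
B3 becomes G4
C4 becomes Ab4
B4 becomes G5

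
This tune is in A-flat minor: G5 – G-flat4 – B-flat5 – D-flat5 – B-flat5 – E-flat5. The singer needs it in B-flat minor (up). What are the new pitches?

A5 Ab4 C6 Eb5 C6 F5

From A-flat up to B-flat is a major second; apply that to each pitch.
G5 -> A5
Gb4 -> Ab4
Bb5 -> C6
Db5 -> Eb5
Bb5 -> C6
Eb5 -> F5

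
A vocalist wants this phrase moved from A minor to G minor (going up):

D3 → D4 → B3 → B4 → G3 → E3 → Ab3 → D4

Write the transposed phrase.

From A up to G is a minor seventh; apply that to each pitch.
D3 becomes C4
D4 becomes C5
B3 becomes A4
B4 becomes A5
G3 becomes F4
E3 becomes D4
Ab3 becomes Gb4
D4 becomes C5

C4 C5 A4 A5 F4 D4 Gb4 C5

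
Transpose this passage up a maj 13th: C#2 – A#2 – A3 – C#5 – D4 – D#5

C#2 to A#3
A#2 to F##4
A3 to F#5
C#5 to A#6
D4 to B5
D#5 to B#6

A#3 F##4 F#5 A#6 B5 B#6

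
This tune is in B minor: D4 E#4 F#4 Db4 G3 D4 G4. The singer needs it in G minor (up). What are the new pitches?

B minor to G minor up is a minor sixth, so every note moves up by that interval.
D4 to Bb4
E#4 to C#5
F#4 to D5
Db4 to Bbb4
G3 to Eb4
D4 to Bb4
G4 to Eb5

Bb4 C#5 D5 Bbb4 Eb4 Bb4 Eb5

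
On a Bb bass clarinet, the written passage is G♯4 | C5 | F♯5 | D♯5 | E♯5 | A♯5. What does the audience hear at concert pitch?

F#3 Bb3 E4 C#4 D#4 G#4

The Bb bass clarinet sounds a major ninth below written, so transpose each written note down a major ninth.
G#4 to F#3
C5 to Bb3
F#5 to E4
D#5 to C#4
E#5 to D#4
A#5 to G#4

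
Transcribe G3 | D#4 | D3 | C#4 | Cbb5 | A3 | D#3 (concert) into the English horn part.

D4 A#4 A3 G#4 Gbb5 E4 A#3

The English horn sounds a perfect fifth below written, so the written part must be a perfect fifth above concert — transpose each note up.
G3 → D4
D#4 → A#4
D3 → A3
C#4 → G#4
Cbb5 → Gbb5
A3 → E4
D#3 → A#3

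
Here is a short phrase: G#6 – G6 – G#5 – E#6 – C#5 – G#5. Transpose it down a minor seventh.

A#5 A5 A#4 F##5 D#4 A#4

G#6 gives A#5
G6 gives A5
G#5 gives A#4
E#6 gives F##5
C#5 gives D#4
G#5 gives A#4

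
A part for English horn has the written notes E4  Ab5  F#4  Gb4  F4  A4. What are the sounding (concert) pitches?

The English horn sounds a perfect fifth below written, so transpose each written note down a perfect fifth.
E4 gives A3
Ab5 gives Db5
F#4 gives B3
Gb4 gives Cb4
F4 gives Bb3
A4 gives D4

A3 Db5 B3 Cb4 Bb3 D4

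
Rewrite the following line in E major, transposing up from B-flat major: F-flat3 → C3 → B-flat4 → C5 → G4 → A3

Bb3 F#3 E5 F#5 C#5 D#4

From B-flat up to E is an augmented fourth; apply that to each pitch.
Fb3 -> Bb3
C3 -> F#3
Bb4 -> E5
C5 -> F#5
G4 -> C#5
A3 -> D#4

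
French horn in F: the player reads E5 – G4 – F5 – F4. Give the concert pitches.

A4 C4 Bb4 Bb3

Written C4 on the French horn in F sounds as F3, a perfect fifth lower; apply that shift to every note.
E5 gives A4
G4 gives C4
F5 gives Bb4
F4 gives Bb3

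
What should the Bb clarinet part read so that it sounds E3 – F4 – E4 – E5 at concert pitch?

F#3 G4 F#4 F#5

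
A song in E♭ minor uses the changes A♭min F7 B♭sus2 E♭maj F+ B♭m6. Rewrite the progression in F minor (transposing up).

Bbmin G7 Csus2 Fmaj G+ Cm6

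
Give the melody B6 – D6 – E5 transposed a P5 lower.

E6 G5 A4

A perfect fifth down from B6 gives E6.
D6: a fifth down reaches G, and 7 semitones makes it G5.
A perfect fifth down from E5 gives A4.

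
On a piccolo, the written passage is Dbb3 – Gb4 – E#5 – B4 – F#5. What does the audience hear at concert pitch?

Dbb4 Gb5 E#6 B5 F#6

The piccolo sounds a perfect octave above written, so transpose each written note up a perfect octave.
Dbb3 becomes Dbb4
Gb4 becomes Gb5
E#5 becomes E#6
B4 becomes B5
F#5 becomes F#6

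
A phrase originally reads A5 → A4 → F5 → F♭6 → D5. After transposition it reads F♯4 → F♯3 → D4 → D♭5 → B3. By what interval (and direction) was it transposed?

Take the first pair: A5 → F#4. A to F spans 10 letter names, so the interval is some kind of tenth.
F#4 to A5 is 15 semitones, which makes it a minor tenth; the second version is lower, so the direction is down.
Checking another pair — D5 → B3 — gives the same interval.

down a minor tenth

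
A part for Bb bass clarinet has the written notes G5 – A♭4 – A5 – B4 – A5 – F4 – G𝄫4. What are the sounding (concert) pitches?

Written C4 on the Bb bass clarinet sounds as Bb2, a major ninth lower; apply that shift to every note.
G5 gives F4
Ab4 gives Gb3
A5 gives G4
B4 gives A3
A5 gives G4
F4 gives Eb3
Gbb4 gives Fbb3

F4 Gb3 G4 A3 G4 Eb3 Fbb3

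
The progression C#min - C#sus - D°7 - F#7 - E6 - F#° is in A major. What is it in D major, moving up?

A major up to D major is a perfect fourth; each chord root moves by that interval while the quality stays the same.
C#min: root C# up a perfect fourth → F#, giving F#min.
C#sus: root C# up a perfect fourth → F#, giving F#sus.
D°7: root D up a perfect fourth → G, giving G°7.
F#7: root F# up a perfect fourth → B, giving B7.
E6: root E up a perfect fourth → A, giving A6.
F#°: root F# up a perfect fourth → B, giving B°.

F#min F#sus G°7 B7 A6 B°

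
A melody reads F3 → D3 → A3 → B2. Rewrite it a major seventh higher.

F3 up a major seventh is E4.
D3: a seventh up reaches C, and 11 semitones makes it C#4.
A3 up a major seventh is G#4.
B2: a seventh up reaches A, and 11 semitones makes it A#3.

E4 C#4 G#4 A#3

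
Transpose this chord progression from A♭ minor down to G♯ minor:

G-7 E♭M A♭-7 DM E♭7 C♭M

A♭ minor down to G♯ minor is a diminished second; each chord root moves by that interval while the quality stays the same.
G-7: root G down a diminished second → F##, giving F##-7.
E♭M: root E♭ down a diminished second → D#, giving D#M.
A♭-7: root A♭ down a diminished second → G#, giving G#-7.
DM: root D down a diminished second → C##, giving C##M.
E♭7: root E♭ down a diminished second → D#, giving D#7.
C♭M: root C♭ down a diminished second → B, giving BM.

F##-7 D#M G#-7 C##M D#7 BM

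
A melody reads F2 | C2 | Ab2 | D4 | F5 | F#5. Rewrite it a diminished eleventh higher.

Bbb3 Fb3 Dbb4 Gb5 Bbb6 Bb6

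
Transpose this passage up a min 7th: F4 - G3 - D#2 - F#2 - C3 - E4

Eb5 F4 C#3 E3 Bb3 D5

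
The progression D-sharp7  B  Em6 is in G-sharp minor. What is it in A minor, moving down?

E7 C Fm6

G-sharp minor down to A minor is a major seventh; each chord root moves by that interval while the quality stays the same.
D-sharp7: root D-sharp down a major seventh → E, giving E7.
B: root B down a major seventh → C, giving C.
Em6: root E down a major seventh → F, giving Fm6.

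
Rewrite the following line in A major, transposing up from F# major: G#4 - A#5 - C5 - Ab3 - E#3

B4 C#6 Eb5 Cb4 G#3

F# major to A major up is a minor third, so every note moves up by that interval.
G#4 -> B4
A#5 -> C#6
C5 -> Eb5
Ab3 -> Cb4
E#3 -> G#3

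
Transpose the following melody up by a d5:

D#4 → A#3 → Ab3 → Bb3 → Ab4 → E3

A4 E4 Ebb4 Fb4 Ebb5 Bb3

A diminished fifth up from D#4 gives A4.
A diminished fifth up from A#3 gives E4.
A diminished fifth up from Ab3 gives Ebb4.
Bb3 up a diminished fifth is Fb4.
Ab4 up a diminished fifth is Ebb5.
E3 up a diminished fifth is Bb3.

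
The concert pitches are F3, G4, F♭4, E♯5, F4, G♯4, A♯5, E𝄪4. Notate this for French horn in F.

C4 D5 Cb5 B#5 C5 D#5 E#6 B##4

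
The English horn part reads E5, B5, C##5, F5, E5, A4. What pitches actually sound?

A4 E5 F##4 Bb4 A4 D4

The English horn sounds a perfect fifth below written, so transpose each written note down a perfect fifth.
E5 to A4
B5 to E5
C##5 to F##4
F5 to Bb4
E5 to A4
A4 to D4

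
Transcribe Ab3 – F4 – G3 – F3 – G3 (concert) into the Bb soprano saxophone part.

Bb3 G4 A3 G3 A3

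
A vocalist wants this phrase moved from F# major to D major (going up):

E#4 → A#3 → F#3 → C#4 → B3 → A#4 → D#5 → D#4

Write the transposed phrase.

C#5 F#4 D4 A4 G4 F#5 B5 B4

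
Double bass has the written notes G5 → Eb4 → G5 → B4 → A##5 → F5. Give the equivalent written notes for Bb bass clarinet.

A5 F4 A5 C#5 B##5 G5

First find concert pitch: the double bass sounds a perfect octave below written, so G5 Eb4 G5 B4 A##5 F5 sounds G4 Eb3 G4 B3 A##4 F4.
Then write for Bb bass clarinet: it sounds a major ninth below written, so the part must be a major ninth above concert.
G4 → A5
Eb3 → F4
G4 → A5
B3 → C#5
A##4 → B##5
F4 → G5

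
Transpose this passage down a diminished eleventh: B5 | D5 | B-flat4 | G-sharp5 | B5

F##4 A#3 F#3 D##4 F##4

B5 gives F##4
D5 gives A#3
Bb4 gives F#3
G#5 gives D##4
B5 gives F##4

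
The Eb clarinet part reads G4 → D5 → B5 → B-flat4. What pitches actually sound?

Bb4 F5 D6 Db5

The Eb clarinet sounds a minor third above written, so transpose each written note up a minor third.
G4 to Bb4
D5 to F5
B5 to D6
Bb4 to Db5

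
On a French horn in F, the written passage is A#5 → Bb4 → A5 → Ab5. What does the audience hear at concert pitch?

The French horn in F sounds a perfect fifth below written, so transpose each written note down a perfect fifth.
A#5 becomes D#5
Bb4 becomes Eb4
A5 becomes D5
Ab5 becomes Db5

D#5 Eb4 D5 Db5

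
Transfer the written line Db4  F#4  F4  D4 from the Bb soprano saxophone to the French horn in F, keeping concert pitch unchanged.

Gb4 B4 Bb4 G4

First find concert pitch: the Bb soprano saxophone sounds a major second below written, so Db4 F#4 F4 D4 sounds Cb4 E4 Eb4 C4.
Then write for French horn in F: it sounds a perfect fifth below written, so the part must be a perfect fifth above concert.
Cb4 → Gb4
E4 → B4
Eb4 → Bb4
C4 → G4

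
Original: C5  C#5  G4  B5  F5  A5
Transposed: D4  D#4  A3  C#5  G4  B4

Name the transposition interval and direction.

down a minor seventh

Take the first pair: C5 → D4. C to D spans 7 letter names, so the interval is some kind of seventh.
D4 to C5 is 10 semitones, which makes it a minor seventh; the second version is lower, so the direction is down.
Checking another pair — A5 → B4 — gives the same interval.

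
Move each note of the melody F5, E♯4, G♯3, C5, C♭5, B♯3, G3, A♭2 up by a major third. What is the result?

A5 G##4 B#3 E5 Eb5 D##4 B3 C3

F5 to A5
E#4 to G##4
G#3 to B#3
C5 to E5
Cb5 to Eb5
B#3 to D##4
G3 to B3
Ab2 to C3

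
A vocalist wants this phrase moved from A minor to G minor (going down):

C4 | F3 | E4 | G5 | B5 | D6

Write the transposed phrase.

From A down to G is a major second; apply that to each pitch.
C4 -> Bb3
F3 -> Eb3
E4 -> D4
G5 -> F5
B5 -> A5
D6 -> C6

Bb3 Eb3 D4 F5 A5 C6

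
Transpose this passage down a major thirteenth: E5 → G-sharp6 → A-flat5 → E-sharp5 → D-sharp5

A major thirteenth down from E5 gives G3.
G#6: a thirteenth down reaches B, and 21 semitones makes it B4.
Ab5: a thirteenth down reaches C, and 21 semitones makes it Cb4.
E#5: a thirteenth down reaches G, and 21 semitones makes it G#3.
D#5 down a major thirteenth is F#3.

G3 B4 Cb4 G#3 F#3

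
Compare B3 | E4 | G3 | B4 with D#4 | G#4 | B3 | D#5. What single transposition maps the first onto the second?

up a major third

Take the first pair: B3 → D#4. B to D spans 3 letter names, so the interval is some kind of third.
B3 to D#4 is 4 semitones, which makes it a major third; the second version is higher, so the direction is up.
Checking another pair — B4 → D#5 — gives the same interval.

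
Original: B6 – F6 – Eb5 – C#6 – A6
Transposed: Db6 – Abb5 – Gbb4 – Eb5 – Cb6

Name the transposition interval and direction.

down an augmented sixth

From B6 to Db6 is 6 letter names — a sixth of some quality.
Db6 to B6 is 10 semitones, which makes it an augmented sixth; the second version is lower, so the direction is down.
Checking another pair — A6 → Cb6 — gives the same interval.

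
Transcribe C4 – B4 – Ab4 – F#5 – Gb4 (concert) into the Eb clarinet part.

A3 G#4 F4 D#5 Eb4

The Eb clarinet sounds a minor third above written, so the written part must be a minor third below concert — transpose each note down.
C4 becomes A3
B4 becomes G#4
Ab4 becomes F4
F#5 becomes D#5
Gb4 becomes Eb4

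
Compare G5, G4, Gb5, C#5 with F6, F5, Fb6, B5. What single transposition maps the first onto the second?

From G5 to F6 is 7 letter names — a seventh of some quality.
G5 to F6 is 10 semitones, which makes it a minor seventh; the second version is higher, so the direction is up.
Checking another pair — C#5 → B5 — gives the same interval.

up a minor seventh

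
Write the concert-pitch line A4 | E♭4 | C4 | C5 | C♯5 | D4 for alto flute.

D5 Ab4 F4 F5 F#5 G4

Written C4 sounds as G3 on the alto flute, so concert pitches are written a perfect fourth up.
A4 to D5
Eb4 to Ab4
C4 to F4
C5 to F5
C#5 to F#5
D4 to G4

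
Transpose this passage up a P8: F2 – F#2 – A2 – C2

F2 → F3
F#2 → F#3
A2 → A3
C2 → C3

F3 F#3 A3 C3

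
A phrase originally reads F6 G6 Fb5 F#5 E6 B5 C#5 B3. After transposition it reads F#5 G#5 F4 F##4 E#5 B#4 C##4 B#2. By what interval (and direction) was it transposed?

down a diminished octave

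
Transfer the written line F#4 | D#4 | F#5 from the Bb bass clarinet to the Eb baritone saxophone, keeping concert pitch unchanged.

C#5 A#4 C#6

First find concert pitch: the Bb bass clarinet sounds a major ninth below written, so F#4 D#4 F#5 sounds E3 C#3 E4.
Then write for Eb baritone saxophone: it sounds a major thirteenth below written, so the part must be a major thirteenth above concert.
E3 → C#5
C#3 → A#4
E4 → C#6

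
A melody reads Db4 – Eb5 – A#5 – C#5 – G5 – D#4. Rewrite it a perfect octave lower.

Db4 → Db3
Eb5 → Eb4
A#5 → A#4
C#5 → C#4
G5 → G4
D#4 → D#3

Db3 Eb4 A#4 C#4 G4 D#3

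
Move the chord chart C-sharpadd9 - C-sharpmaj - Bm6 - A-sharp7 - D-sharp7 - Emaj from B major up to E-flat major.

Fadd9 Fmaj Ebm6 D7 G7 Abmaj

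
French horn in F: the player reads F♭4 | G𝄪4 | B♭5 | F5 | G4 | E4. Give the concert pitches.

Bbb3 C##4 Eb5 Bb4 C4 A3

The French horn in F sounds a perfect fifth below written, so transpose each written note down a perfect fifth.
Fb4 → Bbb3
G##4 → C##4
Bb5 → Eb5
F5 → Bb4
G4 → C4
E4 → A3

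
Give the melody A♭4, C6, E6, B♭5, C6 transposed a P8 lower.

Ab3 C5 E5 Bb4 C5

Ab4 → Ab3
C6 → C5
E6 → E5
Bb5 → Bb4
C6 → C5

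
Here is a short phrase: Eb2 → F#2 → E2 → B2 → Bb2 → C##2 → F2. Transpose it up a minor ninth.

Fb3 G3 F3 C4 Cb4 D#3 Gb3

A minor ninth up from Eb2 gives Fb3.
A minor ninth up from F#2 gives G3.
E2: a ninth up reaches F, and 13 semitones makes it F3.
B2: a ninth up reaches C, and 13 semitones makes it C4.
Bb2: a ninth up reaches C, and 13 semitones makes it Cb4.
A minor ninth up from C##2 gives D#3.
A minor ninth up from F2 gives Gb3.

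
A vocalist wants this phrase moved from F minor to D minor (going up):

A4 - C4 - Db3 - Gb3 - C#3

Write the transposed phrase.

F minor to D minor up is a major sixth, so every note moves up by that interval.
A4 becomes F#5
C4 becomes A4
Db3 becomes Bb3
Gb3 becomes Eb4
C#3 becomes A#3

F#5 A4 Bb3 Eb4 A#3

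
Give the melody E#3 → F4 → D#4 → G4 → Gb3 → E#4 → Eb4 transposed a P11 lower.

B#1 C3 A#2 D3 Db2 B#2 Bb2

A perfect eleventh down from E#3 gives B#1.
A perfect eleventh down from F4 gives C3.
D#4 down a perfect eleventh is A#2.
A perfect eleventh down from G4 gives D3.
Gb3 down a perfect eleventh is Db2.
A perfect eleventh down from E#4 gives B#2.
Eb4: an eleventh down reaches B, and 17 semitones makes it Bb2.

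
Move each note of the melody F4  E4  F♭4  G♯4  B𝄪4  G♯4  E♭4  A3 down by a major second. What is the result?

A major second down from F4 gives Eb4.
E4: a second down reaches D, and 2 semitones makes it D4.
Fb4 down a major second is Ebb4.
G#4: a second down reaches F, and 2 semitones makes it F#4.
B##4: a second down reaches A, and 2 semitones makes it A##4.
A major second down from G#4 gives F#4.
Eb4 down a major second is Db4.
A major second down from A3 gives G3.

Eb4 D4 Ebb4 F#4 A##4 F#4 Db4 G3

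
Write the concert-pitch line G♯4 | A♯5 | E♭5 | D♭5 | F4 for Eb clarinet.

E#4 F##5 C5 Bb4 D4

The Eb clarinet sounds a minor third above written, so the written part must be a minor third below concert — transpose each note down.
G#4 to E#4
A#5 to F##5
Eb5 to C5
Db5 to Bb4
F4 to D4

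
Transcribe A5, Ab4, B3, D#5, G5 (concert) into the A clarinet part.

C6 Cb5 D4 F#5 Bb5

The A clarinet sounds a minor third below written, so the written part must be a minor third above concert — transpose each note up.
A5 -> C6
Ab4 -> Cb5
B3 -> D4
D#5 -> F#5
G5 -> Bb5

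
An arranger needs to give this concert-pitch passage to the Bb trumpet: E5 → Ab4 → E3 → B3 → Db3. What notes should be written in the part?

The Bb trumpet sounds a major second below written, so the written part must be a major second above concert — transpose each note up.
E5 -> F#5
Ab4 -> Bb4
E3 -> F#3
B3 -> C#4
Db3 -> Eb3

F#5 Bb4 F#3 C#4 Eb3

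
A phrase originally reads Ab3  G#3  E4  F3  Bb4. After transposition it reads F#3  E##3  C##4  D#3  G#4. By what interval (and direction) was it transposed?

down a diminished third

Take the first pair: Ab3 → F#3. A to F spans 3 letter names, so the interval is some kind of third.
F#3 to Ab3 is 2 semitones, which makes it a diminished third; the second version is lower, so the direction is down.
Checking another pair — Bb4 → G#4 — gives the same interval.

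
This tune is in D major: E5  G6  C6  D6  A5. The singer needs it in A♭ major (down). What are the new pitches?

Bb4 Db6 Gb5 Ab5 Eb5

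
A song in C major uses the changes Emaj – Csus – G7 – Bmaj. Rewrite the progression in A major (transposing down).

C#maj Asus E7 G#maj

C major down to A major is a minor third; each chord root moves by that interval while the quality stays the same.
Emaj: root E down a minor third → C#, giving C#maj.
Csus: root C down a minor third → A, giving Asus.
G7: root G down a minor third → E, giving E7.
Bmaj: root B down a minor third → G#, giving G#maj.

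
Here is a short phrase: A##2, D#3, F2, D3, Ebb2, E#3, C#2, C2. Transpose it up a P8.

A##2 -> A##3
D#3 -> D#4
F2 -> F3
D3 -> D4
Ebb2 -> Ebb3
E#3 -> E#4
C#2 -> C#3
C2 -> C3

A##3 D#4 F3 D4 Ebb3 E#4 C#3 C3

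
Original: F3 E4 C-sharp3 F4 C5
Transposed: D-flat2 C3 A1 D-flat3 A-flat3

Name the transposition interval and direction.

down a major tenth

From F3 to Db2 is 10 letter names — a tenth of some quality.
Db2 to F3 is 16 semitones, which makes it a major tenth; the second version is lower, so the direction is down.
Checking another pair — C5 → Ab3 — gives the same interval.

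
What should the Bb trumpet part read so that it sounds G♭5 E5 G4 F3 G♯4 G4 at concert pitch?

Ab5 F#5 A4 G3 A#4 A4

Written C4 sounds as Bb3 on the Bb trumpet, so concert pitches are written a major second up.
Gb5 to Ab5
E5 to F#5
G4 to A4
F3 to G3
G#4 to A#4
G4 to A4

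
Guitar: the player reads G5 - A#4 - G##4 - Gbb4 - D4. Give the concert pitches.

G4 A#3 G##3 Gbb3 D3

The guitar sounds a perfect octave below written, so transpose each written note down a perfect octave.
G5 gives G4
A#4 gives A#3
G##4 gives G##3
Gbb4 gives Gbb3
D4 gives D3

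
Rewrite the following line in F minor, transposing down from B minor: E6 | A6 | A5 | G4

Bb5 Eb6 Eb5 Db4

B minor to F minor down is an augmented fourth, so every note moves down by that interval.
E6 to Bb5
A6 to Eb6
A5 to Eb5
G4 to Db4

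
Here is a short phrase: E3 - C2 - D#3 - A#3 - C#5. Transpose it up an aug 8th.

E#4 C#3 D##4 A##4 C##6

An augmented octave up from E3 gives E#4.
An augmented octave up from C2 gives C#3.
D#3: an octave up reaches D, and 13 semitones makes it D##4.
A#3 up an augmented octave is A##4.
C#5: an octave up reaches C, and 13 semitones makes it C##6.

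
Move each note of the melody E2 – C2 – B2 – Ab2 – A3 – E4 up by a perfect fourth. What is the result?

A2 F2 E3 Db3 D4 A4

E2 to A2
C2 to F2
B2 to E3
Ab2 to Db3
A3 to D4
E4 to A4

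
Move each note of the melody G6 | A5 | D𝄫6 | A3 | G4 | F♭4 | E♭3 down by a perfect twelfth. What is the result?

C5 D4 Gbb4 D2 C3 Bbb2 Ab1

G6: a twelfth down reaches C, and 19 semitones makes it C5.
A5: a twelfth down reaches D, and 19 semitones makes it D4.
Dbb6 down a perfect twelfth is Gbb4.
A3 down a perfect twelfth is D2.
G4 down a perfect twelfth is C3.
A perfect twelfth down from Fb4 gives Bbb2.
A perfect twelfth down from Eb3 gives Ab1.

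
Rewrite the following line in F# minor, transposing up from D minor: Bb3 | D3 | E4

D4 F#3 G#4

From D up to F# is a major third; apply that to each pitch.
Bb3 → D4
D3 → F#3
E4 → G#4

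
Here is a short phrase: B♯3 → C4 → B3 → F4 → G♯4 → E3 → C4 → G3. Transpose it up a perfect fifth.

F##4 G4 F#4 C5 D#5 B3 G4 D4

A perfect fifth up from B#3 gives F##4.
A perfect fifth up from C4 gives G4.
A perfect fifth up from B3 gives F#4.
F4: a fifth up reaches C, and 7 semitones makes it C5.
G#4 up a perfect fifth is D#5.
E3 up a perfect fifth is B3.
C4 up a perfect fifth is G4.
A perfect fifth up from G3 gives D4.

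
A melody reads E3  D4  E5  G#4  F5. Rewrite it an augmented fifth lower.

E3 → Ab2
D4 → Gb3
E5 → Ab4
G#4 → C4
F5 → Bbb4

Ab2 Gb3 Ab4 C4 Bbb4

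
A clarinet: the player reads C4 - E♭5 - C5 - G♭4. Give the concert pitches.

A3 C5 A4 Eb4

The A clarinet sounds a minor third below written, so transpose each written note down a minor third.
C4 becomes A3
Eb5 becomes C5
C5 becomes A4
Gb4 becomes Eb4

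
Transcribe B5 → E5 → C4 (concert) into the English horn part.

The English horn sounds a perfect fifth below written, so the written part must be a perfect fifth above concert — transpose each note up.
B5 to F#6
E5 to B5
C4 to G4

F#6 B5 G4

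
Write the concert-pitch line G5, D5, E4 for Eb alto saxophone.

E6 B5 C#5

The Eb alto saxophone sounds a major sixth below written, so the written part must be a major sixth above concert — transpose each note up.
G5 -> E6
D5 -> B5
E4 -> C#5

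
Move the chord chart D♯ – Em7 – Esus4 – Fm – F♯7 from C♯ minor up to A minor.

C♯ minor up to A minor is a minor sixth; each chord root moves by that interval while the quality stays the same.
D♯: root D♯ up a minor sixth → B, giving B.
Em7: root E up a minor sixth → C, giving Cm7.
Esus4: root E up a minor sixth → C, giving Csus4.
Fm: root F up a minor sixth → Db, giving Dbm.
F♯7: root F♯ up a minor sixth → D, giving D7.

B Cm7 Csus4 Dbm D7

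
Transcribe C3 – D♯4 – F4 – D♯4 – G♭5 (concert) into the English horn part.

G3 A#4 C5 A#4 Db6

Written C4 sounds as F3 on the English horn, so concert pitches are written a perfect fifth up.
C3 → G3
D#4 → A#4
F4 → C5
D#4 → A#4
Gb5 → Db6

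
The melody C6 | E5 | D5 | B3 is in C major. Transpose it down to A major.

A5 C#5 B4 G#3

C major to A major down is a minor third, so every note moves down by that interval.
C6 -> A5
E5 -> C#5
D5 -> B4
B3 -> G#3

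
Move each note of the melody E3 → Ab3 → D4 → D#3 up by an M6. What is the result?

C#4 F4 B4 B#3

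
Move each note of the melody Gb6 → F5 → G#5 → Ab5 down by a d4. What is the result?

Gb6: a fourth down reaches D, and 4 semitones makes it D6.
F5 down a diminished fourth is C#5.
G#5: a fourth down reaches D, and 4 semitones makes it D##5.
Ab5: a fourth down reaches E, and 4 semitones makes it E5.

D6 C#5 D##5 E5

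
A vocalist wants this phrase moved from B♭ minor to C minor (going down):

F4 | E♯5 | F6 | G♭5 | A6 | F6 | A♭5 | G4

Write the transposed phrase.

G3 F##4 G5 Ab4 B5 G5 Bb4 A3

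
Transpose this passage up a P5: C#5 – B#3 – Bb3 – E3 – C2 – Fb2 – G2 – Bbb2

G#5 F##4 F4 B3 G2 Cb3 D3 Fb3

C#5: a fifth up reaches G, and 7 semitones makes it G#5.
A perfect fifth up from B#3 gives F##4.
Bb3: a fifth up reaches F, and 7 semitones makes it F4.
A perfect fifth up from E3 gives B3.
C2: a fifth up reaches G, and 7 semitones makes it G2.
Fb2 up a perfect fifth is Cb3.
G2 up a perfect fifth is D3.
A perfect fifth up from Bbb2 gives Fb3.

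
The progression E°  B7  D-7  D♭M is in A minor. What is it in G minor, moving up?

D° A7 C-7 CbM

A minor up to G minor is a minor seventh; each chord root moves by that interval while the quality stays the same.
E°: root E up a minor seventh → D, giving D°.
B7: root B up a minor seventh → A, giving A7.
D-7: root D up a minor seventh → C, giving C-7.
D♭M: root D♭ up a minor seventh → Cb, giving CbM.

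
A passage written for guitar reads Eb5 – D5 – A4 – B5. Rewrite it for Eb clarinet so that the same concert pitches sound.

First find concert pitch: the guitar sounds a perfect octave below written, so Eb5 D5 A4 B5 sounds Eb4 D4 A3 B4.
Then write for Eb clarinet: it sounds a minor third above written, so the part must be a minor third below concert.
Eb4 → C4
D4 → B3
A3 → F#3
B4 → G#4

C4 B3 F#3 G#4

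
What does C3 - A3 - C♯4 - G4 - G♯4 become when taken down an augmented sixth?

Ebb2 Cb3 Eb3 Bbb3 Bb3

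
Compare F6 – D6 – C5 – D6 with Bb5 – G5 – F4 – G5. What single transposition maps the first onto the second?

down a perfect fifth

Take the first pair: F6 → Bb5. F to B spans 5 letter names, so the interval is some kind of fifth.
Bb5 to F6 is 7 semitones, which makes it a perfect fifth; the second version is lower, so the direction is down.
Checking another pair — D6 → G5 — gives the same interval.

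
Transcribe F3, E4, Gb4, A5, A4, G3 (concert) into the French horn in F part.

The French horn in F sounds a perfect fifth below written, so the written part must be a perfect fifth above concert — transpose each note up.
F3 becomes C4
E4 becomes B4
Gb4 becomes Db5
A5 becomes E6
A4 becomes E5
G3 becomes D4

C4 B4 Db5 E6 E5 D4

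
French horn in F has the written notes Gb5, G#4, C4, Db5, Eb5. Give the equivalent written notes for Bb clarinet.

First find concert pitch: the French horn in F sounds a perfect fifth below written, so Gb5 G#4 C4 Db5 Eb5 sounds Cb5 C#4 F3 Gb4 Ab4.
Then write for Bb clarinet: it sounds a major second below written, so the part must be a major second above concert.
Cb5 → Db5
C#4 → D#4
F3 → G3
Gb4 → Ab4
Ab4 → Bb4

Db5 D#4 G3 Ab4 Bb4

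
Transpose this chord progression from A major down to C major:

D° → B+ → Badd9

F° D+ Dadd9

A major down to C major is a major sixth; each chord root moves by that interval while the quality stays the same.
D°: root D down a major sixth → F, giving F°.
B+: root B down a major sixth → D, giving D+.
Badd9: root B down a major sixth → D, giving Dadd9.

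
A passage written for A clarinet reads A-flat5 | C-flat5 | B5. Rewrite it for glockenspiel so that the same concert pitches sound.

First find concert pitch: the A clarinet sounds a minor third below written, so A-flat5 C-flat5 B5 sounds F5 Ab4 G#5.
Then write for glockenspiel: it sounds a perfect fifteenth above written, so the part must be a perfect fifteenth below concert.
F5 → F3
Ab4 → Ab2
G#5 → G#3

F3 Ab2 G#3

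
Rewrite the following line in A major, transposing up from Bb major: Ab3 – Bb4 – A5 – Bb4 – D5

Bb major to A major up is a major seventh, so every note moves up by that interval.
Ab3 → G4
Bb4 → A5
A5 → G#6
Bb4 → A5
D5 → C#6

G4 A5 G#6 A5 C#6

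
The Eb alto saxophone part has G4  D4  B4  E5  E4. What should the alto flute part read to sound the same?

Eb4 Bb3 G4 C5 C4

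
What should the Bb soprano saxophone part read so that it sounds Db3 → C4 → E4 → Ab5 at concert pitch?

The Bb soprano saxophone sounds a major second below written, so the written part must be a major second above concert — transpose each note up.
Db3 gives Eb3
C4 gives D4
E4 gives F#4
Ab5 gives Bb5

Eb3 D4 F#4 Bb5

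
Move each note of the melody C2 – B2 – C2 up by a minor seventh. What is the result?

C2 to Bb2
B2 to A3
C2 to Bb2

Bb2 A3 Bb2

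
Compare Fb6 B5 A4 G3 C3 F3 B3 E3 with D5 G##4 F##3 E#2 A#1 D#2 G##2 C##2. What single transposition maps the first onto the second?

down a diminished tenth

Take the first pair: Fb6 → D5. F to D spans 10 letter names, so the interval is some kind of tenth.
D5 to Fb6 is 14 semitones, which makes it a diminished tenth; the second version is lower, so the direction is down.
Checking another pair — E3 → C##2 — gives the same interval.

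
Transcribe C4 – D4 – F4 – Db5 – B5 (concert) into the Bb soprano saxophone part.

The Bb soprano saxophone sounds a major second below written, so the written part must be a major second above concert — transpose each note up.
C4 becomes D4
D4 becomes E4
F4 becomes G4
Db5 becomes Eb5
B5 becomes C#6

D4 E4 G4 Eb5 C#6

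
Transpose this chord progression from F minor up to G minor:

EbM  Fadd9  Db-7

FM Gadd9 Eb-7

F minor up to G minor is a major second; each chord root moves by that interval while the quality stays the same.
EbM: root Eb up a major second → F, giving FM.
Fadd9: root F up a major second → G, giving Gadd9.
Db-7: root Db up a major second → Eb, giving Eb-7.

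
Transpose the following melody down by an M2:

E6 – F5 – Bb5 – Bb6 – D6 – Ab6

D6 Eb5 Ab5 Ab6 C6 Gb6

E6: a second down reaches D, and 2 semitones makes it D6.
F5: a second down reaches E, and 2 semitones makes it Eb5.
A major second down from Bb5 gives Ab5.
A major second down from Bb6 gives Ab6.
D6: a second down reaches C, and 2 semitones makes it C6.
Ab6 down a major second is Gb6.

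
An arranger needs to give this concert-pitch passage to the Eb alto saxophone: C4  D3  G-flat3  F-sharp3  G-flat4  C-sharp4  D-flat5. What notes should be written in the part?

Written C4 sounds as Eb3 on the Eb alto saxophone, so concert pitches are written a major sixth up.
C4 gives A4
D3 gives B3
Gb3 gives Eb4
F#3 gives D#4
Gb4 gives Eb5
C#4 gives A#4
Db5 gives Bb5

A4 B3 Eb4 D#4 Eb5 A#4 Bb5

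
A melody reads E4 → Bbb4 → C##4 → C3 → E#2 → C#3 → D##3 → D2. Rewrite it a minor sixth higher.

C5 Gbb5 A#4 Ab3 C#3 A3 B#3 Bb2

E4: a sixth up reaches C, and 8 semitones makes it C5.
Bbb4: a sixth up reaches G, and 8 semitones makes it Gbb5.
C##4 up a minor sixth is A#4.
A minor sixth up from C3 gives Ab3.
E#2: a sixth up reaches C, and 8 semitones makes it C#3.
C#3 up a minor sixth is A3.
D##3 up a minor sixth is B#3.
A minor sixth up from D2 gives Bb2.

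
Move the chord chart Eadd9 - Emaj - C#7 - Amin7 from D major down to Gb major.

Abadd9 Abmaj F7 Dbmin7

D major down to Gb major is an augmented fifth; each chord root moves by that interval while the quality stays the same.
Eadd9: root E down an augmented fifth → Ab, giving Abadd9.
Emaj: root E down an augmented fifth → Ab, giving Abmaj.
C#7: root C# down an augmented fifth → F, giving F7.
Amin7: root A down an augmented fifth → Db, giving Dbmin7.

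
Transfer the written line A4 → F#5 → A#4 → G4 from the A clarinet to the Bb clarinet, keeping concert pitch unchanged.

First find concert pitch: the A clarinet sounds a minor third below written, so A4 F#5 A#4 G4 sounds F#4 D#5 F##4 E4.
Then write for Bb clarinet: it sounds a major second below written, so the part must be a major second above concert.
F#4 → G#4
D#5 → E#5
F##4 → G##4
E4 → F#4

G#4 E#5 G##4 F#4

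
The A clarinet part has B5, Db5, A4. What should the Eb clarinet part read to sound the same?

E#5 G4 D#4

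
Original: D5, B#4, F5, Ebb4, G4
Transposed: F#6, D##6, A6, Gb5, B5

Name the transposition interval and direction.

up a major tenth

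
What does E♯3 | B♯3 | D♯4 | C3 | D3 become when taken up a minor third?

A minor third up from E#3 gives G#3.
A minor third up from B#3 gives D#4.
D#4: a third up reaches F, and 3 semitones makes it F#4.
A minor third up from C3 gives Eb3.
A minor third up from D3 gives F3.

G#3 D#4 F#4 Eb3 F3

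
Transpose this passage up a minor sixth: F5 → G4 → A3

Db6 Eb5 F4

F5 becomes Db6
G4 becomes Eb5
A3 becomes F4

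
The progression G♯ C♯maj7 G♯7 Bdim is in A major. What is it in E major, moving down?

D# G#maj7 D#7 F#dim

A major down to E major is a perfect fourth; each chord root moves by that interval while the quality stays the same.
G♯: root G♯ down a perfect fourth → D#, giving D#.
C♯maj7: root C♯ down a perfect fourth → G#, giving G#maj7.
G♯7: root G♯ down a perfect fourth → D#, giving D#7.
Bdim: root B down a perfect fourth → F#, giving F#dim.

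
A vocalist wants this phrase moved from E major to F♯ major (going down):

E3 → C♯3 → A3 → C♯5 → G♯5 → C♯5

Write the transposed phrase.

F#2 D#2 B2 D#4 A#4 D#4

From E down to F♯ is a minor seventh; apply that to each pitch.
E3 to F#2
C#3 to D#2
A3 to B2
C#5 to D#4
G#5 to A#4
C#5 to D#4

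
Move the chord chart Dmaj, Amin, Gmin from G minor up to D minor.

Amaj Emin Dmin

G minor up to D minor is a perfect fifth; each chord root moves by that interval while the quality stays the same.
Dmaj: root D up a perfect fifth → A, giving Amaj.
Amin: root A up a perfect fifth → E, giving Emin.
Gmin: root G up a perfect fifth → D, giving Dmin.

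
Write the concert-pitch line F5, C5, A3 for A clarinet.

Written C4 sounds as A3 on the A clarinet, so concert pitches are written a minor third up.
F5 to Ab5
C5 to Eb5
A3 to C4

Ab5 Eb5 C4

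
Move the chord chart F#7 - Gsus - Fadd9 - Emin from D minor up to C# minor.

E#7 F#sus Eadd9 D#min

D minor up to C# minor is a major seventh; each chord root moves by that interval while the quality stays the same.
F#7: root F# up a major seventh → E#, giving E#7.
Gsus: root G up a major seventh → F#, giving F#sus.
Fadd9: root F up a major seventh → E, giving Eadd9.
Emin: root E up a major seventh → D#, giving D#min.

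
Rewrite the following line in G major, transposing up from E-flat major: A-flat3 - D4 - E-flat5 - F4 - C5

C4 F#4 G5 A4 E5

E-flat major to G major up is a major third, so every note moves up by that interval.
Ab3 -> C4
D4 -> F#4
Eb5 -> G5
F4 -> A4
C5 -> E5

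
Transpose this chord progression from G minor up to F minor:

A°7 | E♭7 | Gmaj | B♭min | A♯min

G°7 Db7 Fmaj Abmin G#min

G minor up to F minor is a minor seventh; each chord root moves by that interval while the quality stays the same.
A°7: root A up a minor seventh → G, giving G°7.
E♭7: root E♭ up a minor seventh → Db, giving Db7.
Gmaj: root G up a minor seventh → F, giving Fmaj.
B♭min: root B♭ up a minor seventh → Ab, giving Abmin.
A♯min: root A♯ up a minor seventh → G#, giving G#min.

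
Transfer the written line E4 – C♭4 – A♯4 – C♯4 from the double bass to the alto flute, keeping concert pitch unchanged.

First find concert pitch: the double bass sounds a perfect octave below written, so E4 C♭4 A♯4 C♯4 sounds E3 Cb3 A#3 C#3.
Then write for alto flute: it sounds a perfect fourth below written, so the part must be a perfect fourth above concert.
E3 → A3
Cb3 → Fb3
A#3 → D#4
C#3 → F#3

A3 Fb3 D#4 F#3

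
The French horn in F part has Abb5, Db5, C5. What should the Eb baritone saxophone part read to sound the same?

First find concert pitch: the French horn in F sounds a perfect fifth below written, so Abb5 Db5 C5 sounds Dbb5 Gb4 F4.
Then write for Eb baritone saxophone: it sounds a major thirteenth below written, so the part must be a major thirteenth above concert.
Dbb5 → Bbb6
Gb4 → Eb6
F4 → D6

Bbb6 Eb6 D6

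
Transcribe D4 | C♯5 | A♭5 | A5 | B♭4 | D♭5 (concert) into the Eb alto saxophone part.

B4 A#5 F6 F#6 G5 Bb5

The Eb alto saxophone sounds a major sixth below written, so the written part must be a major sixth above concert — transpose each note up.
D4 becomes B4
C#5 becomes A#5
Ab5 becomes F6
A5 becomes F#6
Bb4 becomes G5
Db5 becomes Bb5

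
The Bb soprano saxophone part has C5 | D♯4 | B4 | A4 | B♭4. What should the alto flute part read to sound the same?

Eb5 F#4 D5 C5 Db5

First find concert pitch: the Bb soprano saxophone sounds a major second below written, so C5 D♯4 B4 A4 B♭4 sounds Bb4 C#4 A4 G4 Ab4.
Then write for alto flute: it sounds a perfect fourth below written, so the part must be a perfect fourth above concert.
Bb4 → Eb5
C#4 → F#4
A4 → D5
G4 → C5
Ab4 → Db5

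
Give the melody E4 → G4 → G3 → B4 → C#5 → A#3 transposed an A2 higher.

F##4 A#4 A#3 C##5 D##5 B##3

An augmented second up from E4 gives F##4.
G4: a second up reaches A, and 3 semitones makes it A#4.
G3 up an augmented second is A#3.
B4 up an augmented second is C##5.
An augmented second up from C#5 gives D##5.
A#3 up an augmented second is B##3.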